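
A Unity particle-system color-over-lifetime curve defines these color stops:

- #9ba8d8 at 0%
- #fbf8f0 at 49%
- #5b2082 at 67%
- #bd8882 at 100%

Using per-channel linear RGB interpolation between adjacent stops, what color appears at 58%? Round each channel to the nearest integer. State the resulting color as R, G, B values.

(171, 140, 185)

58% lies between the 49% and 67% stops, so the local fraction is t = (58 − 49)/(67 − 49) = 9/18 ≈ 0.5.
#fbf8f0 → (251, 248, 240); #5b2082 → (91, 32, 130).
R = 251 + 0.5 × (91 − 251) = 171 → 171
G = 248 + 0.5 × (32 − 248) = 140 → 140
B = 240 + 0.5 × (130 − 240) = 185 → 185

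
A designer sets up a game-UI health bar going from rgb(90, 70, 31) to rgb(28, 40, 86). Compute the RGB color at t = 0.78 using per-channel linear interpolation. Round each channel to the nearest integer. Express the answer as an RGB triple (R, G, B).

(42, 47, 74)

R = 90 + 0.78 × (28 − 90) = 90 + 0.78 × -62 = 41.64 → 42
G = 70 + 0.78 × (40 − 70) = 70 + 0.78 × -30 = 46.6 → 47
B = 31 + 0.78 × (86 − 31) = 31 + 0.78 × 55 = 73.9 → 74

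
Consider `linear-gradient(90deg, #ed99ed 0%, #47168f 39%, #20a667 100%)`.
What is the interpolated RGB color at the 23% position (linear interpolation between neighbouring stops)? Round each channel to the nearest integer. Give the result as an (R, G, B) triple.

23% lies between the 0% and 39% stops, so the local fraction is t = (23 − 0)/(39 − 0) = 23/39 ≈ 0.5897.
#ed99ed → (237, 153, 237); #47168f → (71, 22, 143).
R = 237 + 0.5897 × (71 − 237) = 139.11 → 139
G = 153 + 0.5897 × (22 − 153) = 75.749 → 76
B = 237 + 0.5897 × (143 − 237) = 181.568 → 182

(139, 76, 182)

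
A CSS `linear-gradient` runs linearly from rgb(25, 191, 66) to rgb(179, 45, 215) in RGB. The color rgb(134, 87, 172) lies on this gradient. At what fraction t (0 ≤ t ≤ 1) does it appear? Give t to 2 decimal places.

Invert the lerp on the R channel (largest span, 154): t = (134 − 25) / (179 − 25) = 109/154 = 0.70779.
Check on G: (87 − 191)/(45 − 191) = 0.7123 ✓

0.71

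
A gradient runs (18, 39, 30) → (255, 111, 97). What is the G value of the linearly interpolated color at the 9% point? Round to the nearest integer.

G = 39 + 0.09 × (111 − 39) = 45.48 → 45

45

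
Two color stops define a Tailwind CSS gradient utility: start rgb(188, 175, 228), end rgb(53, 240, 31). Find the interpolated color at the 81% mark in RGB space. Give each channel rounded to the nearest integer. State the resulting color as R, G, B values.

81% corresponds to t = 0.81.
R = 188 + 0.81 × (53 − 188) = 188 + 0.81 × -135 = 78.65 → 79
G = 175 + 0.81 × (240 − 175) = 175 + 0.81 × 65 = 227.65 → 228
B = 228 + 0.81 × (31 − 228) = 228 + 0.81 × -197 = 68.43 → 68

(79, 228, 68)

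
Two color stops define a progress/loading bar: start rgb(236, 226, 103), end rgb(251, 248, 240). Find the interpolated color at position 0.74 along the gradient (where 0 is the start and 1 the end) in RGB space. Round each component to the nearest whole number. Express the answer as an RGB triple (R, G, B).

R = 236 + 0.74 × (251 − 236) = 236 + 0.74 × 15 = 247.1 → 247
G = 226 + 0.74 × (248 − 226) = 226 + 0.74 × 22 = 242.28 → 242
B = 103 + 0.74 × (240 − 103) = 103 + 0.74 × 137 = 204.38 → 204
So the blended color is (247, 242, 204), about #f7f2cc.

(247, 242, 204)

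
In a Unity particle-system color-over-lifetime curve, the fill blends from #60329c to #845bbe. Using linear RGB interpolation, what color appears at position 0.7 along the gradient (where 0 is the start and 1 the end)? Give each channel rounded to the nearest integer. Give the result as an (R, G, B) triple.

(121, 79, 180)

#60329c → (96, 50, 156); #845bbe → (132, 91, 190).
R = 96 + 0.7 × (132 − 96) = 96 + 0.7 × 36 = 121.2 → 121
G = 50 + 0.7 × (91 − 50) = 50 + 0.7 × 41 = 78.7 → 79
B = 156 + 0.7 × (190 − 156) = 156 + 0.7 × 34 = 179.8 → 180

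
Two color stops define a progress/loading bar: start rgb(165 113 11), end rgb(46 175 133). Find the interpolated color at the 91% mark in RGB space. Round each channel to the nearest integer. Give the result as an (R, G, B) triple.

91% corresponds to t = 0.91.
R = 165 + 0.91 × (46 − 165) = 165 + 0.91 × -119 = 56.71 → 57
G = 113 + 0.91 × (175 − 113) = 113 + 0.91 × 62 = 169.42 → 169
B = 11 + 0.91 × (133 − 11) = 11 + 0.91 × 122 = 122.02 → 122
So the blended color is (57, 169, 122), about #39a97a.

(57, 169, 122)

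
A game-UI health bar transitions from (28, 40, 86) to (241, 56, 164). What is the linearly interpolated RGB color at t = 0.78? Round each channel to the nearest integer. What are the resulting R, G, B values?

(194, 52, 147)

R = 28 + 0.78 × (241 − 28) = 28 + 0.78 × 213 = 194.14 → 194
G = 40 + 0.78 × (56 − 40) = 40 + 0.78 × 16 = 52.48 → 52
B = 86 + 0.78 × (164 − 86) = 86 + 0.78 × 78 = 146.84 → 147
So the blended color is (194, 52, 147), about #c23493.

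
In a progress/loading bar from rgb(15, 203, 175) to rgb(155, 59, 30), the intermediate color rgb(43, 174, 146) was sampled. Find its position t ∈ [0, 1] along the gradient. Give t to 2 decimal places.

Invert the lerp on the B channel (largest span, 145): t = (146 − 175) / (30 − 175) = -29/-145 = 0.2.
Check on R: (43 − 15)/(155 − 15) = 0.2 ✓

0.20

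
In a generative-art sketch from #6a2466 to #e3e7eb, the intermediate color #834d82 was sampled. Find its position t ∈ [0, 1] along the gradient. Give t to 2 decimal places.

0.21

Invert the lerp on the G channel (largest span, 195): t = (77 − 36) / (231 − 36) = 41/195 = 0.21026.
Check on R: (131 − 106)/(227 − 106) = 0.2066 ✓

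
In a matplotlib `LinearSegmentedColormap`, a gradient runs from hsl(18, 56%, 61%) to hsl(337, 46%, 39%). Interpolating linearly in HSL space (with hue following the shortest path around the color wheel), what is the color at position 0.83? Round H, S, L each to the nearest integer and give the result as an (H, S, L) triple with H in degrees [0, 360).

Hue: 337 − 18 = 319°, but |319| > 180 so the shorter arc goes the other way: Δh = 319 − 360 = -41°.
H = 18 + 0.83 × (-41) = -16.03 → -16 → -16 mod 360 = 344°
S = 56 + 0.83 × (46 − 56) = 47.7 → 48%
L = 61 + 0.83 × (39 − 61) = 42.74 → 43%

(344, 48, 43)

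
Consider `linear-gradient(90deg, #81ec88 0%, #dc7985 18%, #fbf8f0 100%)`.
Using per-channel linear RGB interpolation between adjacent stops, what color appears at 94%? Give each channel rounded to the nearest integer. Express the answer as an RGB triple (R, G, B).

(249, 239, 232)

94% lies between the 18% and 100% stops, so the local fraction is t = (94 − 18)/(100 − 18) = 76/82 ≈ 0.9268.
#dc7985 → (220, 121, 133); #fbf8f0 → (251, 248, 240).
R = 220 + 0.9268 × (251 − 220) = 248.731 → 249
G = 121 + 0.9268 × (248 − 121) = 238.704 → 239
B = 133 + 0.9268 × (240 − 133) = 232.168 → 232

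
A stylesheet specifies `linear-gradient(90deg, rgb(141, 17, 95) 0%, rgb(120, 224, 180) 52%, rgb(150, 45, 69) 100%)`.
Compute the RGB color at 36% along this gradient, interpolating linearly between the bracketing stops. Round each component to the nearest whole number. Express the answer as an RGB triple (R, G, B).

(126, 160, 154)

36% lies between the 0% and 52% stops, so the local fraction is t = (36 − 0)/(52 − 0) = 36/52 ≈ 0.6923.
R = 141 + 0.6923 × (120 − 141) = 126.462 → 126
G = 17 + 0.6923 × (224 − 17) = 160.306 → 160
B = 95 + 0.6923 × (180 − 95) = 153.846 → 154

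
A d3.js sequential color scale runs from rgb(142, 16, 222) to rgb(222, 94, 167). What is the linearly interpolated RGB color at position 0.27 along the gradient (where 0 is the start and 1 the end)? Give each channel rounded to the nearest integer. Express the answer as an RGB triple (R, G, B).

(164, 37, 207)

R = 142 + 0.27 × (222 − 142) = 142 + 0.27 × 80 = 163.6 → 164
G = 16 + 0.27 × (94 − 16) = 16 + 0.27 × 78 = 37.06 → 37
B = 222 + 0.27 × (167 − 222) = 222 + 0.27 × -55 = 207.15 → 207
So the blended color is (164, 37, 207), about #a425cf.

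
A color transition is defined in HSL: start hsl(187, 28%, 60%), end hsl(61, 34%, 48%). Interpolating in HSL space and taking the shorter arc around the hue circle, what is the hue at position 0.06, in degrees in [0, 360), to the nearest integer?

179

Hue arc: Δh = 61 − 187 = -126° (|Δh| ≤ 180, already the shorter path).
H = 187 + 0.06 × (-126) = 179.44 → 179°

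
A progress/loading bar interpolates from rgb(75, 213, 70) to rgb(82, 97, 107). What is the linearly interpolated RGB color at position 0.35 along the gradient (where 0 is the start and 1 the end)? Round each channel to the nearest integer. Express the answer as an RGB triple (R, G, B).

(77, 172, 83)

R = 75 + 0.35 × (82 − 75) = 75 + 0.35 × 7 = 77.45 → 77
G = 213 + 0.35 × (97 − 213) = 213 + 0.35 × -116 = 172.4 → 172
B = 70 + 0.35 × (107 − 70) = 70 + 0.35 × 37 = 82.95 → 83
So the blended color is (77, 172, 83), about #4dac53.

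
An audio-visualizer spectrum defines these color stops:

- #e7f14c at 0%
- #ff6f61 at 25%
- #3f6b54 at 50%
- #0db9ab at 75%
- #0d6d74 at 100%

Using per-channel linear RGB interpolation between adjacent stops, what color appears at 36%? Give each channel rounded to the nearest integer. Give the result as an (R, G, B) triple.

(171, 109, 91)

36% lies between the 25% and 50% stops, so the local fraction is t = (36 − 25)/(50 − 25) = 11/25 ≈ 0.44.
#ff6f61 → (255, 111, 97); #3f6b54 → (63, 107, 84).
R = 255 + 0.44 × (63 − 255) = 170.52 → 171
G = 111 + 0.44 × (107 − 111) = 109.24 → 109
B = 97 + 0.44 × (84 − 97) = 91.28 → 91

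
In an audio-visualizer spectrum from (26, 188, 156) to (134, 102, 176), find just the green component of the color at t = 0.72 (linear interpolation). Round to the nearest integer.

126

G = 188 + 0.72 × (102 − 188) = 126.08 → 126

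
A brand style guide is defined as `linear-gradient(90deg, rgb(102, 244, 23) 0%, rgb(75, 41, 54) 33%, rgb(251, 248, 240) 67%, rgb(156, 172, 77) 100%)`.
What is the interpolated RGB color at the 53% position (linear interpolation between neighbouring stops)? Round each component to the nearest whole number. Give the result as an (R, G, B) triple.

(179, 163, 163)

53% lies between the 33% and 67% stops, so the local fraction is t = (53 − 33)/(67 − 33) = 20/34 ≈ 0.5882.
R = 75 + 0.5882 × (251 − 75) = 178.523 → 179
G = 41 + 0.5882 × (248 − 41) = 162.757 → 163
B = 54 + 0.5882 × (240 − 54) = 163.405 → 163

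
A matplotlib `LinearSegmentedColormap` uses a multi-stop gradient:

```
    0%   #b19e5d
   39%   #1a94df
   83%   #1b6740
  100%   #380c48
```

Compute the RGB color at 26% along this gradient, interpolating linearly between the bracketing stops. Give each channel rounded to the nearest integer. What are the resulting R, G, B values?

(76, 151, 180)

26% lies between the 0% and 39% stops, so the local fraction is t = (26 − 0)/(39 − 0) = 26/39 ≈ 0.6667.
#b19e5d → (177, 158, 93); #1a94df → (26, 148, 223).
R = 177 + 0.6667 × (26 − 177) = 76.328 → 76
G = 158 + 0.6667 × (148 − 158) = 151.333 → 151
B = 93 + 0.6667 × (223 − 93) = 179.671 → 180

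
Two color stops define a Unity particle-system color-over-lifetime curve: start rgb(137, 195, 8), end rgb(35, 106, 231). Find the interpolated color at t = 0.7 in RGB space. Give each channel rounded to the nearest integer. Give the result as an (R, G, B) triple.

(66, 133, 164)

R = 137 + 0.7 × (35 − 137) = 137 + 0.7 × -102 = 65.6 → 66
G = 195 + 0.7 × (106 − 195) = 195 + 0.7 × -89 = 132.7 → 133
B = 8 + 0.7 × (231 − 8) = 8 + 0.7 × 223 = 164.1 → 164
So the blended color is (66, 133, 164), about #4285a4.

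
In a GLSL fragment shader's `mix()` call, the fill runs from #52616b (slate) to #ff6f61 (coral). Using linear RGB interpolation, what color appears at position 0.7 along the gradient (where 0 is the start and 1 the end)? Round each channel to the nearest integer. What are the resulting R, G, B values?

(203, 107, 100)

#52616b → (82, 97, 107); #ff6f61 → (255, 111, 97).
R = 82 + 0.7 × (255 − 82) = 82 + 0.7 × 173 = 203.1 → 203
G = 97 + 0.7 × (111 − 97) = 97 + 0.7 × 14 = 106.8 → 107
B = 107 + 0.7 × (97 − 107) = 107 + 0.7 × -10 = 100 → 100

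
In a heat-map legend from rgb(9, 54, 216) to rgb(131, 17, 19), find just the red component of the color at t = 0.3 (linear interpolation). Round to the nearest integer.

R = 9 + 0.3 × (131 − 9) = 45.6 → 46

46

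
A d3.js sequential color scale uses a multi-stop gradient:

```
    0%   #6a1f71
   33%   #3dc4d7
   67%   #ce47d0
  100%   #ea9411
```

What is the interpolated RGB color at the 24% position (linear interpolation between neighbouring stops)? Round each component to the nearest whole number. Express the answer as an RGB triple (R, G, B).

24% lies between the 0% and 33% stops, so the local fraction is t = (24 − 0)/(33 − 0) = 24/33 ≈ 0.7273.
#6a1f71 → (106, 31, 113); #3dc4d7 → (61, 196, 215).
R = 106 + 0.7273 × (61 − 106) = 73.272 → 73
G = 31 + 0.7273 × (196 − 31) = 151.005 → 151
B = 113 + 0.7273 × (215 − 113) = 187.185 → 187

(73, 151, 187)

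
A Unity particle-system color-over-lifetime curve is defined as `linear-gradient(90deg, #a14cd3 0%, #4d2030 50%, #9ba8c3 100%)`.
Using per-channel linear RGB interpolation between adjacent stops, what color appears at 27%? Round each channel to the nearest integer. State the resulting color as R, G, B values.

27% lies between the 0% and 50% stops, so the local fraction is t = (27 − 0)/(50 − 0) = 27/50 ≈ 0.54.
#a14cd3 → (161, 76, 211); #4d2030 → (77, 32, 48).
R = 161 + 0.54 × (77 − 161) = 115.64 → 116
G = 76 + 0.54 × (32 − 76) = 52.24 → 52
B = 211 + 0.54 × (48 − 211) = 122.98 → 123

(116, 52, 123)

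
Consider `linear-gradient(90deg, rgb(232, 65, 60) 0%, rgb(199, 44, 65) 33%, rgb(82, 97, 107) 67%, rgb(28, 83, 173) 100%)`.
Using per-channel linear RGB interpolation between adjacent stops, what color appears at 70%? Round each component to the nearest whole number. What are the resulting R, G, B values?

(77, 96, 113)

70% lies between the 67% and 100% stops, so the local fraction is t = (70 − 67)/(100 − 67) = 3/33 ≈ 0.0909.
R = 82 + 0.0909 × (28 − 82) = 77.091 → 77
G = 97 + 0.0909 × (83 − 97) = 95.727 → 96
B = 107 + 0.0909 × (173 − 107) = 112.999 → 113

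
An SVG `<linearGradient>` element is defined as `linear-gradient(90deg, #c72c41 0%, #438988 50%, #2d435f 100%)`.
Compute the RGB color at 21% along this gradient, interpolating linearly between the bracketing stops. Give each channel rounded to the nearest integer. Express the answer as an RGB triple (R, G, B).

(144, 83, 95)

21% lies between the 0% and 50% stops, so the local fraction is t = (21 − 0)/(50 − 0) = 21/50 ≈ 0.42.
#c72c41 → (199, 44, 65); #438988 → (67, 137, 136).
R = 199 + 0.42 × (67 − 199) = 143.56 → 144
G = 44 + 0.42 × (137 − 44) = 83.06 → 83
B = 65 + 0.42 × (136 − 65) = 94.82 → 95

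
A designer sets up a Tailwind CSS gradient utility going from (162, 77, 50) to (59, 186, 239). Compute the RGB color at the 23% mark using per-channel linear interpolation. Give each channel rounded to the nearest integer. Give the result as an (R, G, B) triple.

23% corresponds to t = 0.23.
R = 162 + 0.23 × (59 − 162) = 162 + 0.23 × -103 = 138.31 → 138
G = 77 + 0.23 × (186 − 77) = 77 + 0.23 × 109 = 102.07 → 102
B = 50 + 0.23 × (239 − 50) = 50 + 0.23 × 189 = 93.47 → 93

(138, 102, 93)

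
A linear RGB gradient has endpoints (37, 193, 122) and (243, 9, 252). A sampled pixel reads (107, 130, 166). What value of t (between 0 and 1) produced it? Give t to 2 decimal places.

0.34

Invert the lerp on the R channel (largest span, 206): t = (107 − 37) / (243 − 37) = 70/206 = 0.33981.
Check on G: (130 − 193)/(9 − 193) = 0.3424 ✓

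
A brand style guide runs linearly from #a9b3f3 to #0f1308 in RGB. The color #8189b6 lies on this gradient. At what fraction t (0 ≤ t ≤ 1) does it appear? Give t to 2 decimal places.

0.26

Invert the lerp on the B channel (largest span, 235): t = (182 − 243) / (8 − 243) = -61/-235 = 0.25957.
Check on R: (129 − 169)/(15 − 169) = 0.2597 ✓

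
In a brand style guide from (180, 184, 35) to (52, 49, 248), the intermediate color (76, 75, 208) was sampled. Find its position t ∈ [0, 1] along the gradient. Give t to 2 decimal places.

0.81

Invert the lerp on the B channel (largest span, 213): t = (208 − 35) / (248 − 35) = 173/213 = 0.81221.
Check on R: (76 − 180)/(52 − 180) = 0.8125 ✓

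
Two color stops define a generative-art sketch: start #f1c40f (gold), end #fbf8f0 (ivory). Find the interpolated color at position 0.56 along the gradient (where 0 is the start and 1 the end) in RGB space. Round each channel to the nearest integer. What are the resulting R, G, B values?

(247, 225, 141)

#f1c40f → (241, 196, 15); #fbf8f0 → (251, 248, 240).
R = 241 + 0.56 × (251 − 241) = 241 + 0.56 × 10 = 246.6 → 247
G = 196 + 0.56 × (248 − 196) = 196 + 0.56 × 52 = 225.12 → 225
B = 15 + 0.56 × (240 − 15) = 15 + 0.56 × 225 = 141 → 141
So the blended color is (247, 225, 141), about #f7e18d.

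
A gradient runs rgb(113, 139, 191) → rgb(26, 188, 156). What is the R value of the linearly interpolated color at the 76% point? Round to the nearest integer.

R = 113 + 0.76 × (26 − 113) = 46.88 → 47

47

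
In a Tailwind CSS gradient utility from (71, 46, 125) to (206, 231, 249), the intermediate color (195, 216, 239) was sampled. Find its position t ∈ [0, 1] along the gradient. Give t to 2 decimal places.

Invert the lerp on the G channel (largest span, 185): t = (216 − 46) / (231 − 46) = 170/185 = 0.91892.
Check on R: (195 − 71)/(206 − 71) = 0.9185 ✓

0.92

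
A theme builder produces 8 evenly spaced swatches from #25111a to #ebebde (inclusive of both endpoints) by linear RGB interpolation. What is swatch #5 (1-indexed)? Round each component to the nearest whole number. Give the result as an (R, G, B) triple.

(150, 142, 138)

With 8 swatches and endpoints inclusive, swatch 5 sits at t = (5 − 1)/(8 − 1) = 4/7 ≈ 0.5714.
#25111a → (37, 17, 26); #ebebde → (235, 235, 222).
R = 37 + 0.5714 × (235 − 37) = 150.137 → 150
G = 17 + 0.5714 × (235 − 17) = 141.565 → 142
B = 26 + 0.5714 × (222 − 26) = 137.994 → 138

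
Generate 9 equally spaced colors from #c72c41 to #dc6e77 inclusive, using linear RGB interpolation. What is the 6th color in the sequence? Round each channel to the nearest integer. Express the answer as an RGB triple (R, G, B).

With 9 swatches and endpoints inclusive, swatch 6 sits at t = (6 − 1)/(9 − 1) = 5/8 ≈ 0.625.
#c72c41 → (199, 44, 65); #dc6e77 → (220, 110, 119).
R = 199 + 0.625 × (220 − 199) = 212.125 → 212
G = 44 + 0.625 × (110 − 44) = 85.25 → 85
B = 65 + 0.625 × (119 − 65) = 98.75 → 99

(212, 85, 99)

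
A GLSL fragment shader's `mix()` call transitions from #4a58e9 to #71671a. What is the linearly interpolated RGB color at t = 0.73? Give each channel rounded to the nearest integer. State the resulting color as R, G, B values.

(102, 99, 82)

#4a58e9 → (74, 88, 233); #71671a → (113, 103, 26).
R = 74 + 0.73 × (113 − 74) = 74 + 0.73 × 39 = 102.47 → 102
G = 88 + 0.73 × (103 − 88) = 88 + 0.73 × 15 = 98.95 → 99
B = 233 + 0.73 × (26 − 233) = 233 + 0.73 × -207 = 81.89 → 82
So the blended color is (102, 99, 82), about #666352.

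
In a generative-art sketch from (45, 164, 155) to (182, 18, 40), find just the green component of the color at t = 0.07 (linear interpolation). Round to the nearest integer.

G = 164 + 0.07 × (18 − 164) = 153.78 → 154

154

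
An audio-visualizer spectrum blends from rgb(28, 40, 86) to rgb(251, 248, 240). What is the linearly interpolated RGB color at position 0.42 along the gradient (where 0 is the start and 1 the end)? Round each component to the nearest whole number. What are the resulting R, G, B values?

(122, 127, 151)

R = 28 + 0.42 × (251 − 28) = 28 + 0.42 × 223 = 121.66 → 122
G = 40 + 0.42 × (248 − 40) = 40 + 0.42 × 208 = 127.36 → 127
B = 86 + 0.42 × (240 − 86) = 86 + 0.42 × 154 = 150.68 → 151
So the blended color is (122, 127, 151), about #7a7f97.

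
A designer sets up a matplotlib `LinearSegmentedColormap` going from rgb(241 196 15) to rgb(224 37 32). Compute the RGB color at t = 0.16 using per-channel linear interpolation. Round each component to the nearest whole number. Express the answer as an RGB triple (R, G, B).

R = 241 + 0.16 × (224 − 241) = 241 + 0.16 × -17 = 238.28 → 238
G = 196 + 0.16 × (37 − 196) = 196 + 0.16 × -159 = 170.56 → 171
B = 15 + 0.16 × (32 − 15) = 15 + 0.16 × 17 = 17.72 → 18

(238, 171, 18)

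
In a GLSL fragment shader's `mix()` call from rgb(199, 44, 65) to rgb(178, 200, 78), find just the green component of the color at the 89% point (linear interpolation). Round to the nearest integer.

G = 44 + 0.89 × (200 − 44) = 182.84 → 183

183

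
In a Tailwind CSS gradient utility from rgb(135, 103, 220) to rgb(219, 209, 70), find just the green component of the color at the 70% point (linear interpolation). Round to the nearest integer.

177

G = 103 + 0.7 × (209 − 103) = 177.2 → 177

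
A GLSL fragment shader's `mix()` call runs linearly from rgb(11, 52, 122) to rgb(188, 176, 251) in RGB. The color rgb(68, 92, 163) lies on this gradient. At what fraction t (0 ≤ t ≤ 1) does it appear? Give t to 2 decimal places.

Invert the lerp on the R channel (largest span, 177): t = (68 − 11) / (188 − 11) = 57/177 = 0.32203.
Check on G: (92 − 52)/(176 − 52) = 0.3226 ✓

0.32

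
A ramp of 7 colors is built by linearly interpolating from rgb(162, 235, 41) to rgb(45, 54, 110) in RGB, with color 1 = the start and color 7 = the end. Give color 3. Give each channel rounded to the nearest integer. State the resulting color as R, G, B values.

With 7 swatches and endpoints inclusive, swatch 3 sits at t = (3 − 1)/(7 − 1) = 2/6 ≈ 0.3333.
R = 162 + 0.3333 × (45 − 162) = 123.004 → 123
G = 235 + 0.3333 × (54 − 235) = 174.673 → 175
B = 41 + 0.3333 × (110 − 41) = 63.998 → 64

(123, 175, 64)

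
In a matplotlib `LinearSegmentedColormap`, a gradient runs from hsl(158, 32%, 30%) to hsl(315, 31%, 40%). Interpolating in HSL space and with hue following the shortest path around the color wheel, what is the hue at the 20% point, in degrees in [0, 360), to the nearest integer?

189

Hue arc: Δh = 315 − 158 = 157° (|Δh| ≤ 180, already the shorter path).
H = 158 + 0.2 × (157) = 189.4 → 189°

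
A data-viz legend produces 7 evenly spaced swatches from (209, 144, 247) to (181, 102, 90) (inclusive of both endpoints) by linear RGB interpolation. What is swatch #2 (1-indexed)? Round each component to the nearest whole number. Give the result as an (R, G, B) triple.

(204, 137, 221)

With 7 swatches and endpoints inclusive, swatch 2 sits at t = (2 − 1)/(7 − 1) = 1/6 ≈ 0.1667.
R = 209 + 0.1667 × (181 − 209) = 204.332 → 204
G = 144 + 0.1667 × (102 − 144) = 136.999 → 137
B = 247 + 0.1667 × (90 − 247) = 220.828 → 221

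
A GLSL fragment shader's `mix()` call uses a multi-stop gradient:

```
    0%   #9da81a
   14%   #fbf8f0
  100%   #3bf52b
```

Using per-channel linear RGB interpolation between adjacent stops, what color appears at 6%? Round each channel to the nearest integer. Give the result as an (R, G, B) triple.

6% lies between the 0% and 14% stops, so the local fraction is t = (6 − 0)/(14 − 0) = 6/14 ≈ 0.4286.
#9da81a → (157, 168, 26); #fbf8f0 → (251, 248, 240).
R = 157 + 0.4286 × (251 − 157) = 197.288 → 197
G = 168 + 0.4286 × (248 − 168) = 202.288 → 202
B = 26 + 0.4286 × (240 − 26) = 117.72 → 118

(197, 202, 118)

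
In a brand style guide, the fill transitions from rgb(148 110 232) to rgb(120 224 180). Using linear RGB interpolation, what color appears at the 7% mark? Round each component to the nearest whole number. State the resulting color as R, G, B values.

(146, 118, 228)

7% corresponds to t = 0.07.
R = 148 + 0.07 × (120 − 148) = 148 + 0.07 × -28 = 146.04 → 146
G = 110 + 0.07 × (224 − 110) = 110 + 0.07 × 114 = 117.98 → 118
B = 232 + 0.07 × (180 − 232) = 232 + 0.07 × -52 = 228.36 → 228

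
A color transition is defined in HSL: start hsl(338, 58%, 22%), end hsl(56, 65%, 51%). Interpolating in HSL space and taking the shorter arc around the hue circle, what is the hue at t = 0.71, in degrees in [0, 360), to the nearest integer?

33

Hue: 56 − 338 = -282°, but |-282| > 180 so the shorter arc goes the other way: Δh = -282 + 360 = 78°.
H = 338 + 0.71 × (78) = 393.38 → 393 → 393 mod 360 = 33°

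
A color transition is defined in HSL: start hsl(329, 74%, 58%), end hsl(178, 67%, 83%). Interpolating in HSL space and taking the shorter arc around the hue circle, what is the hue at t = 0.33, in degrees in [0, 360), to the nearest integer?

279

Hue arc: Δh = 178 − 329 = -151° (|Δh| ≤ 180, already the shorter path).
H = 329 + 0.33 × (-151) = 279.17 → 279°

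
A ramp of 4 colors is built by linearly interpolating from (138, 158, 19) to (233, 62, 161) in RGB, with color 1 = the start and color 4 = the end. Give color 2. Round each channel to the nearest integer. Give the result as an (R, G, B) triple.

(170, 126, 66)

With 4 swatches and endpoints inclusive, swatch 2 sits at t = (2 − 1)/(4 − 1) = 1/3 ≈ 0.3333.
R = 138 + 0.3333 × (233 − 138) = 169.663 → 170
G = 158 + 0.3333 × (62 − 158) = 126.003 → 126
B = 19 + 0.3333 × (161 − 19) = 66.329 → 66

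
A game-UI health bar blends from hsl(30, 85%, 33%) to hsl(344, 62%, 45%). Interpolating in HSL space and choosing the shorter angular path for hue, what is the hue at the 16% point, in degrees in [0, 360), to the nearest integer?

Hue: 344 − 30 = 314°, but |314| > 180 so the shorter arc goes the other way: Δh = 314 − 360 = -46°.
H = 30 + 0.16 × (-46) = 22.64 → 23°

23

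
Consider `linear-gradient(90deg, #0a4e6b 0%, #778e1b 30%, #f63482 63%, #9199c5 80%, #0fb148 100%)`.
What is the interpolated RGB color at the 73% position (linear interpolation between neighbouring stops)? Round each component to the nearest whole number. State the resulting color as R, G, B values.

(187, 111, 169)

73% lies between the 63% and 80% stops, so the local fraction is t = (73 − 63)/(80 − 63) = 10/17 ≈ 0.5882.
#f63482 → (246, 52, 130); #9199c5 → (145, 153, 197).
R = 246 + 0.5882 × (145 − 246) = 186.592 → 187
G = 52 + 0.5882 × (153 − 52) = 111.408 → 111
B = 130 + 0.5882 × (197 − 130) = 169.409 → 169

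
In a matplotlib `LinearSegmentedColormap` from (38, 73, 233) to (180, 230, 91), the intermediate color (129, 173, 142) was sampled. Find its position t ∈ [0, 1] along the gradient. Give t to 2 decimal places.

Invert the lerp on the G channel (largest span, 157): t = (173 − 73) / (230 − 73) = 100/157 = 0.63694.
Check on R: (129 − 38)/(180 − 38) = 0.6408 ✓

0.64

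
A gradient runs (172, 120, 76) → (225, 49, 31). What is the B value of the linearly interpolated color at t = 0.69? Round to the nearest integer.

B = 76 + 0.69 × (31 − 76) = 44.95 → 45

45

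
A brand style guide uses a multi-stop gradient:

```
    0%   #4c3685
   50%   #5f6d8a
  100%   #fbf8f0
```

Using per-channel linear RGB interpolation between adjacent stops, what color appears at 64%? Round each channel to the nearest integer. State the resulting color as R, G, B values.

(139, 148, 167)

64% lies between the 50% and 100% stops, so the local fraction is t = (64 − 50)/(100 − 50) = 14/50 ≈ 0.28.
#5f6d8a → (95, 109, 138); #fbf8f0 → (251, 248, 240).
R = 95 + 0.28 × (251 − 95) = 138.68 → 139
G = 109 + 0.28 × (248 − 109) = 147.92 → 148
B = 138 + 0.28 × (240 − 138) = 166.56 → 167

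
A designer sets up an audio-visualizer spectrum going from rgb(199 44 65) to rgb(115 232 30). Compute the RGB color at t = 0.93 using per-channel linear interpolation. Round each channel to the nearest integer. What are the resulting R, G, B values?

R = 199 + 0.93 × (115 − 199) = 199 + 0.93 × -84 = 120.88 → 121
G = 44 + 0.93 × (232 − 44) = 44 + 0.93 × 188 = 218.84 → 219
B = 65 + 0.93 × (30 − 65) = 65 + 0.93 × -35 = 32.45 → 32

(121, 219, 32)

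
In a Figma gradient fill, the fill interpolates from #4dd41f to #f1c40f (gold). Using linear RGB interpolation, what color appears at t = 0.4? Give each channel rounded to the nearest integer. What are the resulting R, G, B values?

#4dd41f → (77, 212, 31); #f1c40f → (241, 196, 15).
R = 77 + 0.4 × (241 − 77) = 77 + 0.4 × 164 = 142.6 → 143
G = 212 + 0.4 × (196 − 212) = 212 + 0.4 × -16 = 205.6 → 206
B = 31 + 0.4 × (15 − 31) = 31 + 0.4 × -16 = 24.6 → 25

(143, 206, 25)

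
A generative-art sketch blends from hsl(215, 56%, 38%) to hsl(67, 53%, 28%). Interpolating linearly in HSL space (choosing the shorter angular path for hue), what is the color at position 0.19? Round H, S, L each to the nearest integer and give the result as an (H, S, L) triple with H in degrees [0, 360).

Hue arc: Δh = 67 − 215 = -148° (|Δh| ≤ 180, already the shorter path).
H = 215 + 0.19 × (-148) = 186.88 → 187°
S = 56 + 0.19 × (53 − 56) = 55.43 → 55%
L = 38 + 0.19 × (28 − 38) = 36.1 → 36%

(187, 55, 36)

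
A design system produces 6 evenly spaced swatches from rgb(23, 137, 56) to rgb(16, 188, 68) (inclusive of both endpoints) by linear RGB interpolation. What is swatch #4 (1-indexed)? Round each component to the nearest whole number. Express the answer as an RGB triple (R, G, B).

With 6 swatches and endpoints inclusive, swatch 4 sits at t = (4 − 1)/(6 − 1) = 3/5 ≈ 0.6.
R = 23 + 0.6 × (16 − 23) = 18.8 → 19
G = 137 + 0.6 × (188 − 137) = 167.6 → 168
B = 56 + 0.6 × (68 − 56) = 63.2 → 63

(19, 168, 63)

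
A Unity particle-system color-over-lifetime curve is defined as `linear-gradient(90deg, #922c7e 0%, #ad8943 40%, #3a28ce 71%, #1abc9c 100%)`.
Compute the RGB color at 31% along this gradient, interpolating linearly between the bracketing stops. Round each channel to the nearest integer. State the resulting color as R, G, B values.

(167, 116, 80)

31% lies between the 0% and 40% stops, so the local fraction is t = (31 − 0)/(40 − 0) = 31/40 ≈ 0.775.
#922c7e → (146, 44, 126); #ad8943 → (173, 137, 67).
R = 146 + 0.775 × (173 − 146) = 166.925 → 167
G = 44 + 0.775 × (137 − 44) = 116.075 → 116
B = 126 + 0.775 × (67 − 126) = 80.275 → 80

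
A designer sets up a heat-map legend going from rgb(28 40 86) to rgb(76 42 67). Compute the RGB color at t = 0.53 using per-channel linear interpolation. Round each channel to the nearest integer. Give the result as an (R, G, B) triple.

(53, 41, 76)

R = 28 + 0.53 × (76 − 28) = 28 + 0.53 × 48 = 53.44 → 53
G = 40 + 0.53 × (42 − 40) = 40 + 0.53 × 2 = 41.06 → 41
B = 86 + 0.53 × (67 − 86) = 86 + 0.53 × -19 = 75.93 → 76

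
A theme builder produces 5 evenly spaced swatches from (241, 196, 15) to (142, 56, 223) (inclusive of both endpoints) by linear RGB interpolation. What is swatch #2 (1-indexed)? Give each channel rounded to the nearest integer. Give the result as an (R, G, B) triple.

With 5 swatches and endpoints inclusive, swatch 2 sits at t = (2 − 1)/(5 − 1) = 1/4 ≈ 0.25.
R = 241 + 0.25 × (142 − 241) = 216.25 → 216
G = 196 + 0.25 × (56 − 196) = 161 → 161
B = 15 + 0.25 × (223 − 15) = 67 → 67

(216, 161, 67)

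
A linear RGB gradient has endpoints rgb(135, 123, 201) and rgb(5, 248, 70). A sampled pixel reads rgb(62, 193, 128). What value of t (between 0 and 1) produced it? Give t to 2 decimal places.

Invert the lerp on the B channel (largest span, 131): t = (128 − 201) / (70 − 201) = -73/-131 = 0.55725.
Check on R: (62 − 135)/(5 − 135) = 0.5615 ✓

0.56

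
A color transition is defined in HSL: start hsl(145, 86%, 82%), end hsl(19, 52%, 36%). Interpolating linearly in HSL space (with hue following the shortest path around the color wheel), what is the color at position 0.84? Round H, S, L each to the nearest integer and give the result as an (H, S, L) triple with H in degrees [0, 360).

Hue arc: Δh = 19 − 145 = -126° (|Δh| ≤ 180, already the shorter path).
H = 145 + 0.84 × (-126) = 39.16 → 39°
S = 86 + 0.84 × (52 − 86) = 57.44 → 57%
L = 82 + 0.84 × (36 − 82) = 43.36 → 43%

(39, 57, 43)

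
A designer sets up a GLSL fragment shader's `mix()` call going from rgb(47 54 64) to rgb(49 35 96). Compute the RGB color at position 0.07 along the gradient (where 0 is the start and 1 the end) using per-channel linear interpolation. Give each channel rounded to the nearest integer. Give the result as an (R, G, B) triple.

(47, 53, 66)

R = 47 + 0.07 × (49 − 47) = 47 + 0.07 × 2 = 47.14 → 47
G = 54 + 0.07 × (35 − 54) = 54 + 0.07 × -19 = 52.67 → 53
B = 64 + 0.07 × (96 − 64) = 64 + 0.07 × 32 = 66.24 → 66
So the blended color is (47, 53, 66), about #2f3542.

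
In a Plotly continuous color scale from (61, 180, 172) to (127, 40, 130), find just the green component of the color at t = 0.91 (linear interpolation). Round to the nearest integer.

53

G = 180 + 0.91 × (40 − 180) = 52.6 → 53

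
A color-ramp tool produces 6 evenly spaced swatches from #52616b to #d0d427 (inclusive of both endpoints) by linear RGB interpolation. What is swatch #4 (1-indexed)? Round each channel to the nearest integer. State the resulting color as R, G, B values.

With 6 swatches and endpoints inclusive, swatch 4 sits at t = (4 − 1)/(6 − 1) = 3/5 ≈ 0.6.
#52616b → (82, 97, 107); #d0d427 → (208, 212, 39).
R = 82 + 0.6 × (208 − 82) = 157.6 → 158
G = 97 + 0.6 × (212 − 97) = 166 → 166
B = 107 + 0.6 × (39 − 107) = 66.2 → 66

(158, 166, 66)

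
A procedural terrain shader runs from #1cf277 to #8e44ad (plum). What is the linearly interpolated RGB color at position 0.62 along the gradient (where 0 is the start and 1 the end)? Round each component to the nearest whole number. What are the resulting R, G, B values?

#1cf277 → (28, 242, 119); #8e44ad → (142, 68, 173).
R = 28 + 0.62 × (142 − 28) = 28 + 0.62 × 114 = 98.68 → 99
G = 242 + 0.62 × (68 − 242) = 242 + 0.62 × -174 = 134.12 → 134
B = 119 + 0.62 × (173 − 119) = 119 + 0.62 × 54 = 152.48 → 152
So the blended color is (99, 134, 152), about #638698.

(99, 134, 152)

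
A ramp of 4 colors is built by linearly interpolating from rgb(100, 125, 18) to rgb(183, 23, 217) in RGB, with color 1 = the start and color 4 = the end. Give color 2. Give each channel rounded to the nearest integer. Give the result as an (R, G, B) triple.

With 4 swatches and endpoints inclusive, swatch 2 sits at t = (2 − 1)/(4 − 1) = 1/3 ≈ 0.3333.
R = 100 + 0.3333 × (183 − 100) = 127.664 → 128
G = 125 + 0.3333 × (23 − 125) = 91.003 → 91
B = 18 + 0.3333 × (217 − 18) = 84.327 → 84

(128, 91, 84)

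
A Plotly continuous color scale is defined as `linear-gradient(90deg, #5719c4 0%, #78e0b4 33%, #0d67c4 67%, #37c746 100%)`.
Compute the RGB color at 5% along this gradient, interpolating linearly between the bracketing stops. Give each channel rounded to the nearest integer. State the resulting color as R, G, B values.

5% lies between the 0% and 33% stops, so the local fraction is t = (5 − 0)/(33 − 0) = 5/33 ≈ 0.1515.
#5719c4 → (87, 25, 196); #78e0b4 → (120, 224, 180).
R = 87 + 0.1515 × (120 − 87) = 91.999 → 92
G = 25 + 0.1515 × (224 − 25) = 55.148 → 55
B = 196 + 0.1515 × (180 − 196) = 193.576 → 194

(92, 55, 194)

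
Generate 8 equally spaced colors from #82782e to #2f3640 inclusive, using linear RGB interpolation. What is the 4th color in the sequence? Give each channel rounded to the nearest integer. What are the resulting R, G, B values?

(94, 92, 54)

With 8 swatches and endpoints inclusive, swatch 4 sits at t = (4 − 1)/(8 − 1) = 3/7 ≈ 0.4286.
#82782e → (130, 120, 46); #2f3640 → (47, 54, 64).
R = 130 + 0.4286 × (47 − 130) = 94.426 → 94
G = 120 + 0.4286 × (54 − 120) = 91.712 → 92
B = 46 + 0.4286 × (64 − 46) = 53.715 → 54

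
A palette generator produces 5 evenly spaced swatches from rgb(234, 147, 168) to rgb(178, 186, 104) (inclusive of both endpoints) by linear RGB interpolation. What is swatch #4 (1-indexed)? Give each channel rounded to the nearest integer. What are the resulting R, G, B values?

With 5 swatches and endpoints inclusive, swatch 4 sits at t = (4 − 1)/(5 − 1) = 3/4 ≈ 0.75.
R = 234 + 0.75 × (178 − 234) = 192 → 192
G = 147 + 0.75 × (186 − 147) = 176.25 → 176
B = 168 + 0.75 × (104 − 168) = 120 → 120

(192, 176, 120)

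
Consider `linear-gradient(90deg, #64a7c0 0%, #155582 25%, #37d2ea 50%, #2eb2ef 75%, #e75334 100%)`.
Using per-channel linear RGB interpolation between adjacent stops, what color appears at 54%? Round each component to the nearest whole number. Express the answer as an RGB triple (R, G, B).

54% lies between the 50% and 75% stops, so the local fraction is t = (54 − 50)/(75 − 50) = 4/25 ≈ 0.16.
#37d2ea → (55, 210, 234); #2eb2ef → (46, 178, 239).
R = 55 + 0.16 × (46 − 55) = 53.56 → 54
G = 210 + 0.16 × (178 − 210) = 204.88 → 205
B = 234 + 0.16 × (239 − 234) = 234.8 → 235

(54, 205, 235)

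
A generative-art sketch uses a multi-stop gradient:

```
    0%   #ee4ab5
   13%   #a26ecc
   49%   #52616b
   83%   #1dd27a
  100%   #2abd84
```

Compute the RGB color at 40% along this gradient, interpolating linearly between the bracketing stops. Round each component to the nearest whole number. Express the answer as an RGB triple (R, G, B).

40% lies between the 13% and 49% stops, so the local fraction is t = (40 − 13)/(49 − 13) = 27/36 ≈ 0.75.
#a26ecc → (162, 110, 204); #52616b → (82, 97, 107).
R = 162 + 0.75 × (82 − 162) = 102 → 102
G = 110 + 0.75 × (97 − 110) = 100.25 → 100
B = 204 + 0.75 × (107 − 204) = 131.25 → 131

(102, 100, 131)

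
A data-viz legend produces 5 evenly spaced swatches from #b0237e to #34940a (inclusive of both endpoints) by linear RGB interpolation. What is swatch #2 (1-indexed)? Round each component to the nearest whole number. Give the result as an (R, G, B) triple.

(145, 63, 97)

With 5 swatches and endpoints inclusive, swatch 2 sits at t = (2 − 1)/(5 − 1) = 1/4 ≈ 0.25.
#b0237e → (176, 35, 126); #34940a → (52, 148, 10).
R = 176 + 0.25 × (52 − 176) = 145 → 145
G = 35 + 0.25 × (148 − 35) = 63.25 → 63
B = 126 + 0.25 × (10 − 126) = 97 → 97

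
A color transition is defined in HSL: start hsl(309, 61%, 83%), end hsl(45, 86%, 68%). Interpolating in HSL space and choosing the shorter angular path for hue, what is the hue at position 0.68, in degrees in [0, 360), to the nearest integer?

Hue: 45 − 309 = -264°, but |-264| > 180 so the shorter arc goes the other way: Δh = -264 + 360 = 96°.
H = 309 + 0.68 × (96) = 374.28 → 374 → 374 mod 360 = 14°

14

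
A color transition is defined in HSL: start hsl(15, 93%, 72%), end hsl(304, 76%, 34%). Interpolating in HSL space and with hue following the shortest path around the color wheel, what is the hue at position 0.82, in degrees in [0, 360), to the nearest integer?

Hue: 304 − 15 = 289°, but |289| > 180 so the shorter arc goes the other way: Δh = 289 − 360 = -71°.
H = 15 + 0.82 × (-71) = -43.22 → -43 → -43 mod 360 = 317°

317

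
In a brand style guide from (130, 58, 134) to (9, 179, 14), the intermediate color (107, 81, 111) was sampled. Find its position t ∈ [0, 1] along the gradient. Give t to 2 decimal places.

0.19

Invert the lerp on the R channel (largest span, 121): t = (107 − 130) / (9 − 130) = -23/-121 = 0.19008.
Check on G: (81 − 58)/(179 − 58) = 0.1901 ✓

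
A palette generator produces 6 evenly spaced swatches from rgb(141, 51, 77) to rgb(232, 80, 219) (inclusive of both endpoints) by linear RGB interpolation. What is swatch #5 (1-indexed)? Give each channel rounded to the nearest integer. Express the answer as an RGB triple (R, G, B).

With 6 swatches and endpoints inclusive, swatch 5 sits at t = (5 − 1)/(6 − 1) = 4/5 ≈ 0.8.
R = 141 + 0.8 × (232 − 141) = 213.8 → 214
G = 51 + 0.8 × (80 − 51) = 74.2 → 74
B = 77 + 0.8 × (219 − 77) = 190.6 → 191

(214, 74, 191)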